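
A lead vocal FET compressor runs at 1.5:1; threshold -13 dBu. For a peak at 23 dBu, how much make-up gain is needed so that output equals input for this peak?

Overshoot 36 dB → 36/1.5 = 24 dB after compression, so the compressed level is -13 + 24 = 11 dBu.
Make-up = target − compressed = 23 − 11 = 12 dB.

12 dB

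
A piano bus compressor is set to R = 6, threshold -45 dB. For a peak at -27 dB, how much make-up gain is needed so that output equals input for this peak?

Without make-up, output = threshold + overshoot/6 = -45 + 3 = -42 dB.
Gap to target: 15 dB.

15 dB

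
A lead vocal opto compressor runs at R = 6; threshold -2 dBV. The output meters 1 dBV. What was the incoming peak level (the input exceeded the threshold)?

The compressed level sits 1 − (-2) = 3 dB over threshold.
Undo the ratio: input overshoot = 3 × 6 = 18 dB, giving input = 16 dBV.

16 dBV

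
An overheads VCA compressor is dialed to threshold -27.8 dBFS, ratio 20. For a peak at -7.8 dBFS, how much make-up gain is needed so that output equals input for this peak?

19 dB

The peak compresses to -27.8 + 20/20 = -26.8 dBFS.
To reach -7.8 dBFS requires -7.8 − (-26.8) = 19 dB of make-up.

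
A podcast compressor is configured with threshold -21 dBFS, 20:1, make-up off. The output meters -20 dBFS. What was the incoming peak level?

That's 1 dB above the -21 dBFS threshold.
Input overshoot = R × output overshoot = 20 dB → input = -21 + 20 = -1 dBFS.

-1 dBFS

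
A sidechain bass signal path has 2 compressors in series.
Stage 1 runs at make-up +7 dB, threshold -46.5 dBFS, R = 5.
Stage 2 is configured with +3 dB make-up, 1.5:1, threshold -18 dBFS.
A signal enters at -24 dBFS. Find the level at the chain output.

-32 dBFS

Stage 1: 22.5 dB above -46.5 dBFS, reduced 5:1 to 4.5 dB above → -42 dBFS; +7 dB make-up → -35 dBFS.
Stage 2: below threshold (-35 ≤ -18); passes unchanged; make-up brings it to -32 dBFS.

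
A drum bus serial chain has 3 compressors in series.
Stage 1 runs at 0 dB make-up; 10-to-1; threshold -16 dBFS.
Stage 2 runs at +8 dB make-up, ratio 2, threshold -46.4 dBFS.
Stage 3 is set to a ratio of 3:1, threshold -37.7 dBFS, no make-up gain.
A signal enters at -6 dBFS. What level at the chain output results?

Stage 1: 10 dB above -16 dBFS, reduced 10:1 to 1 dB above → -15 dBFS.
Stage 2: overshoot 31.4 dB → 31.4/2 = 15.7 dB → -30.7 dBFS; +8 dB make-up → -22.7 dBFS.
Stage 3: 15 dB above -37.7 dBFS, reduced 3:1 to 5 dB above → -32.7 dBFS.

-32.7 dBFS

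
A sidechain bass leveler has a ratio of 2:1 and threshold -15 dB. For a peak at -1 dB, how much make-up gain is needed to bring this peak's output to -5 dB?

Without make-up, output = threshold + overshoot/2 = -15 + 7 = -8 dB.
Gap to target: 3 dB.

3 dB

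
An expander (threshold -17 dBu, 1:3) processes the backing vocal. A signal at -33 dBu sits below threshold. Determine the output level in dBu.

-65 dBu

Undershoot = (-17) − (-33) = 16 dB.
At 1:3, that expands to 48 dB under threshold.
Output = -17 − 48 = -65 dBu.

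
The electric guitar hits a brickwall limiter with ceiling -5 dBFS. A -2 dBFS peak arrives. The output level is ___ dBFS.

-5 dBFS

A brickwall limiter is an ∞:1 compressor: any input above the ceiling is clamped to -5 dBFS.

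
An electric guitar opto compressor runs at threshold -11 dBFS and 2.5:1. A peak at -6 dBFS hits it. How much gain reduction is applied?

Overshoot = -6 − (-11) = 5 dB.
At 2.5:1, output sits 5/2.5 = 2 dB above threshold.
GR = overshoot in − overshoot out = 5 − 2 = 3 dB.

3 dB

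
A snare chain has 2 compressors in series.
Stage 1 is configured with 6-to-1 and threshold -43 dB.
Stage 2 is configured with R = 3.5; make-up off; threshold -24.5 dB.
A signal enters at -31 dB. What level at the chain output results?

Stage 1: overshoot 12 dB → 12/6 = 2 dB → -41 dB.
Stage 2: -41 dB ≤ -24.5 dB, so stage 2 doesn't engage; output -41 dB.

-41 dB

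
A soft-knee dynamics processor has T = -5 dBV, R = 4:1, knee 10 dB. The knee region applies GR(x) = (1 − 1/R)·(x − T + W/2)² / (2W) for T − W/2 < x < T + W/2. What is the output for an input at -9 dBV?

x − T + W/2 = -9 − (-5) + 5 = 1.
GR = (1 − 1/4) × 1² / 20 = 0.75 × 1 / 20 = 0.0375 dB.
Output = -9 − 0.0375 = -9.0375 dBV.

-9.0375 dBV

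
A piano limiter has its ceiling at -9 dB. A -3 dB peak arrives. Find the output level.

A brickwall limiter is an ∞:1 compressor: any input above the ceiling is clamped to -9 dB.

-9 dB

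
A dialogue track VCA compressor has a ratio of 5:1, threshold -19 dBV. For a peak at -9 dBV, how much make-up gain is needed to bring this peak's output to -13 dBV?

4 dB

Overshoot 10 dB → 10/5 = 2 dB after compression, so the compressed level is -19 + 2 = -17 dBV.
Make-up = target − compressed = -13 − (-17) = 4 dB.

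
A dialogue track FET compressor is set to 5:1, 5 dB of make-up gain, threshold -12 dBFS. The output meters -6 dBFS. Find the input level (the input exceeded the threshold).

-7 dBFS

Stripping the +5 dB make-up gives -11 dBFS at the gain stage.
That's 1 dB above the -12 dBFS threshold.
Undo the ratio: input overshoot = 1 × 5 = 5 dB, giving input = -7 dBFS.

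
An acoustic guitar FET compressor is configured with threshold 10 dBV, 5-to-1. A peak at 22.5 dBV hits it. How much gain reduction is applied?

10 dB

Overshoot = 22.5 − 10 = 12.5 dB.
At 5:1, output sits 12.5/5 = 2.5 dB above threshold.
So the signal is attenuated by 12.5 − 2.5 = 10 dB.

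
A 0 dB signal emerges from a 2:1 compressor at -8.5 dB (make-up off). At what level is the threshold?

Input is 17 dB above T (since output overshoot × R = input overshoot: (-8.5 − T)·2 = 0 − T gives T = -17 dB).
Check: -17 + (0 − (-17))/2 = -17 + 8.5 = -8.5 dB. ✓

-17 dB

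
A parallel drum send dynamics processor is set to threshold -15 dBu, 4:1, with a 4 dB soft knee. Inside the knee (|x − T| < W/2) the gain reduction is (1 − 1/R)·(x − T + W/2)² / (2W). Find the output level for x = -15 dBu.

-15.375 dBu

x − T + W/2 = -15 − (-15) + 2 = 2.
GR = (1 − 1/4) × 2² / 8 = 0.75 × 4 / 8 = 0.375 dB.
Output = -15 − 0.375 = -15.375 dBu.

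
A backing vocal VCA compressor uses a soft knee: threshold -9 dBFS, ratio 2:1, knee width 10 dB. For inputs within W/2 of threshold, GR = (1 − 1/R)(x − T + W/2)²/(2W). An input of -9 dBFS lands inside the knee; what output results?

-9.625 dBFS

x − T + W/2 = -9 − (-9) + 5 = 5.
GR = (1 − 1/2) × 5² / 20 = 0.5 × 25 / 20 = 0.625 dB.
Output = -9 − 0.625 = -9.625 dBFS.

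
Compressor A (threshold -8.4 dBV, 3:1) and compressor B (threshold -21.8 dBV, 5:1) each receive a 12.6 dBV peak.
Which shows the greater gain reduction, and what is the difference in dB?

A: overshoot 21 dB → output overshoot 7 dB → GR 14 dB.
B: overshoot 34.4 dB → output overshoot 6.88 dB → GR 27.52 dB.
B reduces 13.52 dB more.

B, by 13.52 dB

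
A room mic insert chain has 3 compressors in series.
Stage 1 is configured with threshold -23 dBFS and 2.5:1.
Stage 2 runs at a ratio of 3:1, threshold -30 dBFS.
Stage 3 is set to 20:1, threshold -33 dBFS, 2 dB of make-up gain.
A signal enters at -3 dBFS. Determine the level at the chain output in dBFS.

-30.6 dBFS

Stage 1: 20 dB above -23 dBFS, reduced 2.5:1 to 8 dB above → -15 dBFS.
Stage 2: overshoot 15 dB → 15/3 = 5 dB → -25 dBFS.
Stage 3: overshoot 8 dB → 8/20 = 0.4 dB → -32.6 dBFS; +2 dB make-up → -30.6 dBFS.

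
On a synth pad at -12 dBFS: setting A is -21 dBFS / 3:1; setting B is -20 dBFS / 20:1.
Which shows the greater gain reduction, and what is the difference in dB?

B, by 1.6 dB

A: overshoot 9 dB → output overshoot 3 dB → GR 6 dB.
B: overshoot 8 dB → output overshoot 0.4 dB → GR 7.6 dB.
B applies 1.6 dB more gain reduction.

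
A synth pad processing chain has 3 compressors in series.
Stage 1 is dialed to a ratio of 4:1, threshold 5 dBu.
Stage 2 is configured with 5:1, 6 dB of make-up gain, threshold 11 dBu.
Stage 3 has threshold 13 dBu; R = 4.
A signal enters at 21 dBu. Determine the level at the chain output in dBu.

Stage 1: overshoot 16 dB → 16/4 = 4 dB → 9 dBu.
Stage 2: below threshold (9 ≤ 11); passes unchanged; make-up brings it to 15 dBu.
Stage 3: overshoot 2 dB → 2/4 = 0.5 dB → 13.5 dBu.

13.5 dBu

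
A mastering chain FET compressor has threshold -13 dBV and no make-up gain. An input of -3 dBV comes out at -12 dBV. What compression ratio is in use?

10:1

Input overshoot = -3 − (-13) = 10 dB; output overshoot = -12 − (-13) = 1 dB.
Ratio = 10 / 1 = 10.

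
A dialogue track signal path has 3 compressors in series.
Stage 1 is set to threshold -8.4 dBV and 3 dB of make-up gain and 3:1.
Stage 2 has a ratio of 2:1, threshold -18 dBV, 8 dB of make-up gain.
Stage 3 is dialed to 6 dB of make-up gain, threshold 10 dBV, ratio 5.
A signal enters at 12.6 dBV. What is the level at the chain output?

5.8 dBV

Stage 1: overshoot 21 dB → 21/3 = 7 dB → -1.4 dBV; +3 dB make-up → 1.6 dBV.
Stage 2: 1.6 dBV is 19.6 dB over -18 dBV; at 2:1 that becomes 9.8 dB over, giving -8.2 dBV; +8 dB make-up → -0.2 dBV.
Stage 3: -0.2 dBV ≤ 10 dBV, so stage 3 doesn't engage; make-up brings it to 5.8 dBV.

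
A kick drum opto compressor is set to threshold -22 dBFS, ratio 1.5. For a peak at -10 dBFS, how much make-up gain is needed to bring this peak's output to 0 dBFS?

The peak compresses to -22 + 12/1.5 = -14 dBFS.
To reach 0 dBFS requires 0 − (-14) = 14 dB of make-up.

14 dB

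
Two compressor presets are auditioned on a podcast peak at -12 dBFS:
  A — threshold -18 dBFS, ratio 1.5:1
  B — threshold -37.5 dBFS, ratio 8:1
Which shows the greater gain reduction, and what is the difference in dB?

B, by 20.3125 dB

A: GR = 6 − 6/1.5 = 2 dB.
B: GR = 25.5 − 25.5/8 = 22.3125 dB.
Difference: 20.3125 dB in favour of B.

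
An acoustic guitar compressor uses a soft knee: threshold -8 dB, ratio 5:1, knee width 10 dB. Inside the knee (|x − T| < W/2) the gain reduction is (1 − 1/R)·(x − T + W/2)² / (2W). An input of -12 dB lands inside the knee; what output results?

x − T + W/2 = -12 − (-8) + 5 = 1.
GR = (1 − 1/5) × 1² / 20 = 0.8 × 1 / 20 = 0.04 dB.
Output = -12 − 0.04 = -12.04 dB.

-12.04 dB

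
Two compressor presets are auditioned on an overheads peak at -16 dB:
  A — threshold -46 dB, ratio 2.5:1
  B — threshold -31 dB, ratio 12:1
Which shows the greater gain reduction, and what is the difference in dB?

A, by 4.25 dB

A: 30 dB over, compressed to 12 dB over, so 18 dB of GR.
B: 15 dB over, compressed to 1.25 dB over, so 13.75 dB of GR.
A applies 4.25 dB more gain reduction.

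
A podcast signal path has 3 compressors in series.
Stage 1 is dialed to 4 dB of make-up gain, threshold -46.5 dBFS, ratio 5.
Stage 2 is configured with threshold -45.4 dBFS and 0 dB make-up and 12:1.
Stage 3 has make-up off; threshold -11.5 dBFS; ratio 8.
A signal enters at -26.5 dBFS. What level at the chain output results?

-44.825 dBFS

Stage 1: -26.5 dBFS is 20 dB over -46.5 dBFS; at 5:1 that becomes 4 dB over, giving -42.5 dBFS; +4 dB make-up → -38.5 dBFS.
Stage 2: 6.9 dB above -45.4 dBFS, reduced 12:1 to 0.575 dB above → -44.825 dBFS.
Stage 3: -44.825 dBFS is at or below the -11.5 dBFS threshold — no compression; output -44.825 dBFS.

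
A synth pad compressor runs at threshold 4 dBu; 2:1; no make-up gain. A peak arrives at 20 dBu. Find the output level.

12 dBu

Overshoot: 20 − 4 = 16 dB.
The 16 dB excess becomes 8 dB after 2:1 reduction.
Output = 4 + 8 = 12 dBu.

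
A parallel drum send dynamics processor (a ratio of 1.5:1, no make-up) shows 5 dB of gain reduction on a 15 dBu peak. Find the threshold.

0 dBu

Let T be the threshold. Output overshoot = (input overshoot)/R, so 10 − T = (15 − T)/1.5.
1.5·(10 − T) = 15 − T → 0.5·T = 15 − 15 = 0.
T = 0/0.5 = 0 dBu.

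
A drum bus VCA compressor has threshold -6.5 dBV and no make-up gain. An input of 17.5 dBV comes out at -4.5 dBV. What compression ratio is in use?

Input overshoot = 17.5 − (-6.5) = 24 dB; output overshoot = -4.5 − (-6.5) = 2 dB.
Ratio = 24 / 2 = 12.

12:1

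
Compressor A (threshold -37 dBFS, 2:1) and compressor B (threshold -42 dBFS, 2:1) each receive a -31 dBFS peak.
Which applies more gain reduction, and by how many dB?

B, by 2.5 dB

A: overshoot 6 dB → output overshoot 3 dB → GR 3 dB.
B: overshoot 11 dB → output overshoot 5.5 dB → GR 5.5 dB.
B reduces 2.5 dB more.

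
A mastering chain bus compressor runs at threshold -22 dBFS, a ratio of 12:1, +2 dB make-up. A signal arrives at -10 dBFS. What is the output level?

Overshoot: -10 − (-22) = 12 dB.
The 12 dB excess becomes 1 dB after 12:1 reduction.
Output = -22 + 1 = -21 dBFS; make-up adds 2 dB, giving -19 dBFS.

-19 dBFS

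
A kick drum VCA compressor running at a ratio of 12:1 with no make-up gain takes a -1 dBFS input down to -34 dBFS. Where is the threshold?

Gain reduction = -1 − (-34) = 33 dB; output overshoot = GR / (R − 1) = 33 / 11 = 3 dB.
Threshold = output − output overshoot = -34 − 3 = -37 dBFS.

-37 dBFS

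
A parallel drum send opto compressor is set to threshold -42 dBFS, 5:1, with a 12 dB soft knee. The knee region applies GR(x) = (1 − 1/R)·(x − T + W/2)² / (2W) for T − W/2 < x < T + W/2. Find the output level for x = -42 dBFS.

x − T + W/2 = -42 − (-42) + 6 = 6.
GR = (1 − 1/5) × 6² / 24 = 0.8 × 36 / 24 = 1.2 dB.
Output = -42 − 1.2 = -43.2 dBFS.

-43.2 dBFS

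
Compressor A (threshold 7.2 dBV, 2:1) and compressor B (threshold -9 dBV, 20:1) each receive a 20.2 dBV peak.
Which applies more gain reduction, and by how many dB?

B, by 21.24 dB

A: GR = 13 − 13/2 = 6.5 dB.
B: GR = 29.2 − 29.2/20 = 27.74 dB.
Difference: 21.24 dB in favour of B.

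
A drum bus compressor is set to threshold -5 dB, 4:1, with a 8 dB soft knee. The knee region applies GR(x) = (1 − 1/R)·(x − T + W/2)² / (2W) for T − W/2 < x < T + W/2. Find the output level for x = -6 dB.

x − T + W/2 = -6 − (-5) + 4 = 3.
GR = (1 − 1/4) × 3² / 16 = 0.75 × 9 / 16 = 0.421875 dB.
Output = -6 − 0.421875 = -6.421875 dB.

-6.421875 dB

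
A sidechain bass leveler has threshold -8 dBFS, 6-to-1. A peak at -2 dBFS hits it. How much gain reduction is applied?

-2 dBFS exceeds the threshold by 6 dB.
After 6:1 compression the overshoot becomes 6/6 = 1 dB.
So the signal is attenuated by 6 − 1 = 5 dB.

5 dB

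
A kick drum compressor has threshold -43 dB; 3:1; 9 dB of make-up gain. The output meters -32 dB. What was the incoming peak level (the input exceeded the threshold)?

-37 dB

Before make-up, the level was -32 − 9 = -41 dB.
Post-compression overshoot = -41 − (-43) = 2 dB.
Before 3:1 compression the overshoot was 2 × 3 = 6 dB, so input = -43 + 6 = -37 dB.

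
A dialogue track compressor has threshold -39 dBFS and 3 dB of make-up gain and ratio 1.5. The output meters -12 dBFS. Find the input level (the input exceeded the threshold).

Remove make-up: -12 − 3 = -15 dBFS.
That's 24 dB above the -39 dBFS threshold.
Input overshoot = R × output overshoot = 36 dB → input = -39 + 36 = -3 dBFS.

-3 dBFS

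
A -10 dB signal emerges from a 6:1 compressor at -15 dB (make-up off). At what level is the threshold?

-16 dB

Gain reduction = -10 − (-15) = 5 dB; output overshoot = GR / (R − 1) = 5 / 5 = 1 dB.
Threshold = output − output overshoot = -15 − 1 = -16 dB.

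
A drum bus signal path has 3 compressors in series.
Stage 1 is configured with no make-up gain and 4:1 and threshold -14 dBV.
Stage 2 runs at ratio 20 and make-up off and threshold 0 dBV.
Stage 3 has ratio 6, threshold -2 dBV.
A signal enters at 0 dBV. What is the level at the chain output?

Stage 1: 14 dB above -14 dBV, reduced 4:1 to 3.5 dB above → -10.5 dBV.
Stage 2: below threshold (-10.5 ≤ 0); passes unchanged; output -10.5 dBV.
Stage 3: -10.5 dBV ≤ -2 dBV, so stage 3 doesn't engage; output -10.5 dBV.

-10.5 dBV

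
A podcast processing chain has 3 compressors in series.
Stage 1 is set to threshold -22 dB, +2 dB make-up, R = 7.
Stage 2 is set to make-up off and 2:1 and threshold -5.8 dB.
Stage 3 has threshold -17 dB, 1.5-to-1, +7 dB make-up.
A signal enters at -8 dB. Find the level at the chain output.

Stage 1: -8 dB is 14 dB over -22 dB; at 7:1 that becomes 2 dB over, giving -20 dB; +2 dB make-up → -18 dB.
Stage 2: below threshold (-18 ≤ -5.8); passes unchanged; output -18 dB.
Stage 3: -18 dB is at or below the -17 dB threshold — no compression; make-up brings it to -11 dB.

-11 dB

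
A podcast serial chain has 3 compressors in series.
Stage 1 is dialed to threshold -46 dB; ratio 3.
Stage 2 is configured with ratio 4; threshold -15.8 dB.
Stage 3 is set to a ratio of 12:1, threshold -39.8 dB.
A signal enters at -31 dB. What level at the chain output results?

Stage 1: -31 dB is 15 dB over -46 dB; at 3:1 that becomes 5 dB over, giving -41 dB.
Stage 2: -41 dB ≤ -15.8 dB, so stage 2 doesn't engage; output -41 dB.
Stage 3: -41 dB ≤ -39.8 dB, so stage 3 doesn't engage; output -41 dB.

-41 dB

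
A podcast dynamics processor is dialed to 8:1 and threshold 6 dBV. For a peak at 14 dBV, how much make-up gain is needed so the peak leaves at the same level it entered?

7 dB

Overshoot 8 dB → 8/8 = 1 dB after compression, so the compressed level is 6 + 1 = 7 dBV.
Make-up = target − compressed = 14 − 7 = 7 dB.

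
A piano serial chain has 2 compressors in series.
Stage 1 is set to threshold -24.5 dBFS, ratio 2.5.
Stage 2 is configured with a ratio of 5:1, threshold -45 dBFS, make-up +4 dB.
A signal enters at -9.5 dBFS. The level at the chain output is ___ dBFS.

-35.7 dBFS

Stage 1: 15 dB above -24.5 dBFS, reduced 2.5:1 to 6 dB above → -18.5 dBFS.
Stage 2: overshoot 26.5 dB → 26.5/5 = 5.3 dB → -39.7 dBFS; +4 dB make-up → -35.7 dBFS.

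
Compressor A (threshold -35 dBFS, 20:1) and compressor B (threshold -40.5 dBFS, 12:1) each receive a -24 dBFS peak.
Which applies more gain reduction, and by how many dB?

A: 11 dB over, compressed to 0.55 dB over, so 10.45 dB of GR.
B: 16.5 dB over, compressed to 1.375 dB over, so 15.125 dB of GR.
B reduces 4.675 dB more.

B, by 4.675 dB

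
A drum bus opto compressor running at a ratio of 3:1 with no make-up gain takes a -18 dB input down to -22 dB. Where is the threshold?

-24 dB

Gain reduction = -18 − (-22) = 4 dB; output overshoot = GR / (R − 1) = 4 / 2 = 2 dB.
Threshold = output − output overshoot = -22 − 2 = -24 dB.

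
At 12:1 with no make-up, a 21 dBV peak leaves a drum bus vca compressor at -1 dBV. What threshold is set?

Gain reduction = 21 − (-1) = 22 dB; output overshoot = GR / (R − 1) = 22 / 11 = 2 dB.
Threshold = output − output overshoot = -1 − 2 = -3 dBV.

-3 dBV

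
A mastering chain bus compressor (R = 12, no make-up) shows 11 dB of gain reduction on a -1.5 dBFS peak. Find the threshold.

Input is 12 dB above T (since output overshoot × R = input overshoot: (-12.5 − T)·12 = -1.5 − T gives T = -13.5 dBFS).
Check: -13.5 + (-1.5 − (-13.5))/12 = -13.5 + 1 = -12.5 dBFS. ✓

-13.5 dBFS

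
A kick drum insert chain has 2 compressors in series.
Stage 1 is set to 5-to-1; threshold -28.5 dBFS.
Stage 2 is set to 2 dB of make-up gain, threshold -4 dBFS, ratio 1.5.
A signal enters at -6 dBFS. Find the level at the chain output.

-22 dBFS

Stage 1: -6 dBFS is 22.5 dB over -28.5 dBFS; at 5:1 that becomes 4.5 dB over, giving -24 dBFS.
Stage 2: below threshold (-24 ≤ -4); passes unchanged; make-up brings it to -22 dBFS.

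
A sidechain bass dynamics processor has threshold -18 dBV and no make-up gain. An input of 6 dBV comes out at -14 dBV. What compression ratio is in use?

6:1

Input overshoot = 6 − (-18) = 24 dB; output overshoot = -14 − (-18) = 4 dB.
Ratio = 24 / 4 = 6.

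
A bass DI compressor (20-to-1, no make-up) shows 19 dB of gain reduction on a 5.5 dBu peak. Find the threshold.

-14.5 dBu

Input is 20 dB above T (since output overshoot × R = input overshoot: (-13.5 − T)·20 = 5.5 − T gives T = -14.5 dBu).
Check: -14.5 + (5.5 − (-14.5))/20 = -14.5 + 1 = -13.5 dBu. ✓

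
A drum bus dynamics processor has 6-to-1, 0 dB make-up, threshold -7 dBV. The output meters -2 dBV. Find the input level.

23 dBV

Post-compression overshoot = -2 − (-7) = 5 dB.
Input overshoot = R × output overshoot = 30 dB → input = -7 + 30 = 23 dBV.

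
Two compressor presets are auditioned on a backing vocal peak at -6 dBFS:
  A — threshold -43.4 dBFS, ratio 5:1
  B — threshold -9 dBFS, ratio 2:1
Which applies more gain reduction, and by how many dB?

A: 37.4 dB over, compressed to 7.48 dB over, so 29.92 dB of GR.
B: 3 dB over, compressed to 1.5 dB over, so 1.5 dB of GR.
A reduces 28.42 dB more.

A, by 28.42 dB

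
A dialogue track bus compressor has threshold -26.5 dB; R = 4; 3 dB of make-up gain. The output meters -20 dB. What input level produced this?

-12.5 dB

Remove make-up: -20 − 3 = -23 dB.
The compressed level sits -23 − (-26.5) = 3.5 dB over threshold.
Before 4:1 compression the overshoot was 3.5 × 4 = 14 dB, so input = -26.5 + 14 = -12.5 dB.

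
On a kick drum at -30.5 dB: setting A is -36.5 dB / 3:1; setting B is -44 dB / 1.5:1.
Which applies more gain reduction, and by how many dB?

B, by 0.5 dB

A: GR = 6 − 6/3 = 4 dB.
B: GR = 13.5 − 13.5/1.5 = 4.5 dB.
B applies 0.5 dB more gain reduction.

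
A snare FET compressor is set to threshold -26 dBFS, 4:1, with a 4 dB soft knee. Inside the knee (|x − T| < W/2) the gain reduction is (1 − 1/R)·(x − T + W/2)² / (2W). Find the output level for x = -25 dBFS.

-25.84375 dBFS

x − T + W/2 = -25 − (-26) + 2 = 3.
GR = (1 − 1/4) × 3² / 8 = 0.75 × 9 / 8 = 0.84375 dB.
Output = -25 − 0.84375 = -25.84375 dBFS.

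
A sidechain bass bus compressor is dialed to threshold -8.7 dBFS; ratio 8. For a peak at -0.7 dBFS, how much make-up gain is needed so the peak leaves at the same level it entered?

The peak compresses to -8.7 + 8/8 = -7.7 dBFS.
To reach -0.7 dBFS requires -0.7 − (-7.7) = 7 dB of make-up.

7 dB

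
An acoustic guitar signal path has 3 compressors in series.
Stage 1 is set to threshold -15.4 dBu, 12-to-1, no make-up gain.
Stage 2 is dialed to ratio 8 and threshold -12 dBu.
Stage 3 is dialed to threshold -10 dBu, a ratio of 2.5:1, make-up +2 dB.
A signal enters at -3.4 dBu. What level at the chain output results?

-12.4 dBu

Stage 1: 12 dB above -15.4 dBu, reduced 12:1 to 1 dB above → -14.4 dBu.
Stage 2: -14.4 dBu ≤ -12 dBu, so stage 2 doesn't engage; output -14.4 dBu.
Stage 3: below threshold (-14.4 ≤ -10); passes unchanged; make-up brings it to -12.4 dBu.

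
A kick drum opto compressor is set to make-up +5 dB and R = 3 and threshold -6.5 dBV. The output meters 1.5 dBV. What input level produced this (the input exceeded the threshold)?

2.5 dBV

Remove make-up: 1.5 − 5 = -3.5 dBV.
That's 3 dB above the -6.5 dBV threshold.
Before 3:1 compression the overshoot was 3 × 3 = 9 dB, so input = -6.5 + 9 = 2.5 dBV.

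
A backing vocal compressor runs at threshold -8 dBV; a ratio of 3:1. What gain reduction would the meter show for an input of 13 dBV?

14 dB

13 dBV exceeds the threshold by 21 dB.
A 3:1 ratio leaves 7 dB of that excess.
GR = overshoot in − overshoot out = 21 − 7 = 14 dB.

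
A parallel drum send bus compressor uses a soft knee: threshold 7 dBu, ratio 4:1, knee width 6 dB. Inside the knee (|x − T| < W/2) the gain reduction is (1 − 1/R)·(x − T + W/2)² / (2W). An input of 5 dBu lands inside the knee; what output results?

x − T + W/2 = 5 − 7 + 3 = 1.
GR = (1 − 1/4) × 1² / 12 = 0.75 × 1 / 12 = 0.0625 dB.
Output = 5 − 0.0625 = 4.9375 dBu.

4.9375 dBu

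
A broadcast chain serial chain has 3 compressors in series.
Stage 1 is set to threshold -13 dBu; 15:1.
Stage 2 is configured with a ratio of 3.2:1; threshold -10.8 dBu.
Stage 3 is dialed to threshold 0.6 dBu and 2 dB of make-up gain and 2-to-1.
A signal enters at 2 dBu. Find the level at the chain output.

Stage 1: overshoot 15 dB → 15/15 = 1 dB → -12 dBu.
Stage 2: -12 dBu ≤ -10.8 dBu, so stage 2 doesn't engage; output -12 dBu.
Stage 3: -12 dBu ≤ 0.6 dBu, so stage 3 doesn't engage; make-up brings it to -10 dBu.

-10 dBu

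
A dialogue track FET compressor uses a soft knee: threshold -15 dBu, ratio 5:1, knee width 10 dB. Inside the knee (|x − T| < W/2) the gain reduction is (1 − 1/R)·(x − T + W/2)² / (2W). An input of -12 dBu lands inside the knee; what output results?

-14.56 dBu

x − T + W/2 = -12 − (-15) + 5 = 8.
GR = (1 − 1/5) × 8² / 20 = 0.8 × 64 / 20 = 2.56 dB.
Output = -12 − 2.56 = -14.56 dBu.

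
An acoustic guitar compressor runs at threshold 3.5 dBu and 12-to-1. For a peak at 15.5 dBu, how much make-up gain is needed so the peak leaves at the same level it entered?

Overshoot 12 dB → 12/12 = 1 dB after compression, so the compressed level is 3.5 + 1 = 4.5 dBu.
Make-up = target − compressed = 15.5 − 4.5 = 11 dB.

11 dB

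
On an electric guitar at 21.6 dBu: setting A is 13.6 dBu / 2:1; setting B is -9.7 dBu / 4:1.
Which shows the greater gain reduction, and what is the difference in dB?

B, by 19.475 dB

A: 8 dB over, compressed to 4 dB over, so 4 dB of GR.
B: 31.3 dB over, compressed to 7.825 dB over, so 23.475 dB of GR.
Difference: 19.475 dB in favour of B.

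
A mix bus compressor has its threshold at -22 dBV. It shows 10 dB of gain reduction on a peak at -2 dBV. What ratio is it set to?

Input overshoot = -2 − (-22) = 20 dB.
Output overshoot = 20 − 10 = 10 dB.
Ratio = input overshoot / output overshoot = 20 / 10 = 2.

2:1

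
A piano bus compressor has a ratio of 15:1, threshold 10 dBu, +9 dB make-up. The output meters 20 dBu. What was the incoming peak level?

25 dBu

Stripping the +9 dB make-up gives 11 dBu at the gain stage.
That's 1 dB above the 10 dBu threshold.
Undo the ratio: input overshoot = 1 × 15 = 15 dB, giving input = 25 dBu.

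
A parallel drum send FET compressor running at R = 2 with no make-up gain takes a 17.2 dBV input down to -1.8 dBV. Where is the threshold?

-20.8 dBV

Input is 38 dB above T (since output overshoot × R = input overshoot: (-1.8 − T)·2 = 17.2 − T gives T = -20.8 dBV).
Check: -20.8 + (17.2 − (-20.8))/2 = -20.8 + 19 = -1.8 dBV. ✓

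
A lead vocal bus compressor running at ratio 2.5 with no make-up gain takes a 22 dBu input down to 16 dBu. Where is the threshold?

Gain reduction = 22 − 16 = 6 dB; output overshoot = GR / (R − 1) = 6 / 1.5 = 4 dB.
Threshold = output − output overshoot = 16 − 4 = 12 dBu.

12 dBu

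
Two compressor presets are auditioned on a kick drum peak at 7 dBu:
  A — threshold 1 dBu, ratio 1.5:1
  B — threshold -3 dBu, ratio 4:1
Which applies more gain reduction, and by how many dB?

A: 6 dB over, compressed to 4 dB over, so 2 dB of GR.
B: 10 dB over, compressed to 2.5 dB over, so 7.5 dB of GR.
B reduces 5.5 dB more.

B, by 5.5 dB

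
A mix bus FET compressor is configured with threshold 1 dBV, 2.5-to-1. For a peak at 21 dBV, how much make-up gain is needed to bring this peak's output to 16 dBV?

7 dB

Without make-up, output = threshold + overshoot/2.5 = 1 + 8 = 9 dBV.
Gap to target: 7 dB.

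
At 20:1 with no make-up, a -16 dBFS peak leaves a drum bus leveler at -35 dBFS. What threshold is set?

-36 dBFS

Let T be the threshold. Output overshoot = (input overshoot)/R, so -35 − T = (-16 − T)/20.
20·(-35 − T) = -16 − T → 19·T = -700 − (-16) = -684.
T = -684/19 = -36 dBFS.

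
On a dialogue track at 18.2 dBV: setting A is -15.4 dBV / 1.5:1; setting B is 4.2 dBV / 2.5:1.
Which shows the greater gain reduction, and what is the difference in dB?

A, by 2.8 dB

A: 33.6 dB over, compressed to 22.4 dB over, so 11.2 dB of GR.
B: 14 dB over, compressed to 5.6 dB over, so 8.4 dB of GR.
Difference: 2.8 dB in favour of A.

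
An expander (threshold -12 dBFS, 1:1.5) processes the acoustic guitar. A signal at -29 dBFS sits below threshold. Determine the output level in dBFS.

-37.5 dBFS

The input is 17 dB below the -12 dBFS threshold.
A 1:1.5 expander multiplies undershoot by 1.5: 17 × 1.5 = 25.5 dB below threshold.
Output = -12 − 25.5 = -37.5 dBFS.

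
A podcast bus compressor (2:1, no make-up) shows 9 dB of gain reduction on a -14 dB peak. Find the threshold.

-32 dB

Let T be the threshold. Output overshoot = (input overshoot)/R, so -23 − T = (-14 − T)/2.
2·(-23 − T) = -14 − T → 1·T = -46 − (-14) = -32.
T = -32/1 = -32 dB.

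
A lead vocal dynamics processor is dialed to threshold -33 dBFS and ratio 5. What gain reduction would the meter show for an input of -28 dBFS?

Overshoot = -28 − (-33) = 5 dB.
After 5:1 compression the overshoot becomes 5/5 = 1 dB.
GR = overshoot in − overshoot out = 5 − 1 = 4 dB.

4 dB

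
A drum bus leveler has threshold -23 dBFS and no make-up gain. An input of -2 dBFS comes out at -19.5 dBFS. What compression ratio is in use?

6:1

Input overshoot = -2 − (-23) = 21 dB; output overshoot = -19.5 − (-23) = 3.5 dB.
Ratio = 21 / 3.5 = 6.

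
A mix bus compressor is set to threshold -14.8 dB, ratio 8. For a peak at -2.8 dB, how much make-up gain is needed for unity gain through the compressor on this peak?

The peak compresses to -14.8 + 12/8 = -13.3 dB.
To reach -2.8 dB requires -2.8 − (-13.3) = 10.5 dB of make-up.

10.5 dB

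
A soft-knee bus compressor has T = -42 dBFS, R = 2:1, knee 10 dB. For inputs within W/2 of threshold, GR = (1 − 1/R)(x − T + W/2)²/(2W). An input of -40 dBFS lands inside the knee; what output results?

x − T + W/2 = -40 − (-42) + 5 = 7.
GR = (1 − 1/2) × 7² / 20 = 0.5 × 49 / 20 = 1.225 dB.
Output = -40 − 1.225 = -41.225 dBFS.

-41.225 dBFS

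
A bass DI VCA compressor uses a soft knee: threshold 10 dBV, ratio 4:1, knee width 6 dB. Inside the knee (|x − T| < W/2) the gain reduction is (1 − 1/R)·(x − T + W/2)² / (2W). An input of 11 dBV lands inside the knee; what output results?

10 dBV

x − T + W/2 = 11 − 10 + 3 = 4.
GR = (1 − 1/4) × 4² / 12 = 0.75 × 16 / 12 = 1 dB.
Output = 11 − 1 = 10 dBV.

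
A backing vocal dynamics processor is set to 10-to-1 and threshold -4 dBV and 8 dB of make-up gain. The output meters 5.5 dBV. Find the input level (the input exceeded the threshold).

11 dBV

Stripping the +8 dB make-up gives -2.5 dBV at the gain stage.
That's 1.5 dB above the -4 dBV threshold.
Before 10:1 compression the overshoot was 1.5 × 10 = 15 dB, so input = -4 + 15 = 11 dBV.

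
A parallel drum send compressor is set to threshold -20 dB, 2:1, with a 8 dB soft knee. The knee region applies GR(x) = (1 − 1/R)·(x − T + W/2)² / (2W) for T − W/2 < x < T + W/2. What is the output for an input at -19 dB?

-19.78125 dB

x − T + W/2 = -19 − (-20) + 4 = 5.
GR = (1 − 1/2) × 5² / 16 = 0.5 × 25 / 16 = 0.78125 dB.
Output = -19 − 0.78125 = -19.78125 dB.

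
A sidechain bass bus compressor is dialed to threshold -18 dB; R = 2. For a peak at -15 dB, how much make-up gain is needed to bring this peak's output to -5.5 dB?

11 dB

The peak compresses to -18 + 3/2 = -16.5 dB.
To reach -5.5 dB requires -5.5 − (-16.5) = 11 dB of make-up.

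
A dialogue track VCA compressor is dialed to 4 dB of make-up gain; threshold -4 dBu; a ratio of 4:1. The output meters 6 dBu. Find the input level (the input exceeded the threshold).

Remove make-up: 6 − 4 = 2 dBu.
That's 6 dB above the -4 dBu threshold.
Input overshoot = R × output overshoot = 24 dB → input = -4 + 24 = 20 dBu.

20 dBu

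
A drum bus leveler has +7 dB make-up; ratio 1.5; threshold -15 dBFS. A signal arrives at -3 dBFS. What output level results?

-3 dBFS sits 12 dB over threshold.
At 1.5:1 the overshoot is divided by 1.5, leaving 8 dB above threshold.
That puts the output at -7 dBFS; make-up adds 7 dB, giving 0 dBFS.

0 dBFS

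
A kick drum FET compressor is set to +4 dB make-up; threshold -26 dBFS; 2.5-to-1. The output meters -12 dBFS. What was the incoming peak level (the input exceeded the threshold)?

-1 dBFS

Stripping the +4 dB make-up gives -16 dBFS at the gain stage.
Post-compression overshoot = -16 − (-26) = 10 dB.
Input overshoot = R × output overshoot = 25 dB → input = -26 + 25 = -1 dBFS.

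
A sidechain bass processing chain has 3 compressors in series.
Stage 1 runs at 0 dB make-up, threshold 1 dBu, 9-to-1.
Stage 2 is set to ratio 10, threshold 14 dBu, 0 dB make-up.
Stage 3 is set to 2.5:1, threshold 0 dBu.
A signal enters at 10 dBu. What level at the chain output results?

0.8 dBu

Stage 1: overshoot 9 dB → 9/9 = 1 dB → 2 dBu.
Stage 2: 2 dBu is at or below the 14 dBu threshold — no compression; output 2 dBu.
Stage 3: overshoot 2 dB → 2/2.5 = 0.8 dB → 0.8 dBu.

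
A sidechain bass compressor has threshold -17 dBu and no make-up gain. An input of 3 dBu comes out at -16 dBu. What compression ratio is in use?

Input overshoot = 3 − (-17) = 20 dB; output overshoot = -16 − (-17) = 1 dB.
Ratio = 20 / 1 = 20.

20:1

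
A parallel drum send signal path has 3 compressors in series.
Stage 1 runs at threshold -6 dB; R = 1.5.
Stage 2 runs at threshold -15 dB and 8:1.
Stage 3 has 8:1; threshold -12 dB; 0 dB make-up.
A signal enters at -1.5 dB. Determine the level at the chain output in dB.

Stage 1: -1.5 dB is 4.5 dB over -6 dB; at 1.5:1 that becomes 3 dB over, giving -3 dB.
Stage 2: 12 dB above -15 dB, reduced 8:1 to 1.5 dB above → -13.5 dB.
Stage 3: -13.5 dB is at or below the -12 dB threshold — no compression; output -13.5 dB.

-13.5 dB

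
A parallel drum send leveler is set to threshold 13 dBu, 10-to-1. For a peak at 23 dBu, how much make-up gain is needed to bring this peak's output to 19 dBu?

Without make-up, output = threshold + overshoot/10 = 13 + 1 = 14 dBu.
Gap to target: 5 dB.

5 dB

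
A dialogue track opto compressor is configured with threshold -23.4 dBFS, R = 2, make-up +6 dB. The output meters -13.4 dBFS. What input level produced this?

Remove make-up: -13.4 − 6 = -19.4 dBFS.
That's 4 dB above the -23.4 dBFS threshold.
Undo the ratio: input overshoot = 4 × 2 = 8 dB, giving input = -15.4 dBFS.

-15.4 dBFS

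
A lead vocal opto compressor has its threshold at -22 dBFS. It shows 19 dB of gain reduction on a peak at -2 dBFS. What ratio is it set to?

Input overshoot = -2 − (-22) = 20 dB.
Output overshoot = 20 − 19 = 1 dB.
Ratio = input overshoot / output overshoot = 20 / 1 = 20.

20:1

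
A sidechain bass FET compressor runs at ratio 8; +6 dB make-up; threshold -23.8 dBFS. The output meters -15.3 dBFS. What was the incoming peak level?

Stripping the +6 dB make-up gives -21.3 dBFS at the gain stage.
The compressed level sits -21.3 − (-23.8) = 2.5 dB over threshold.
Undo the ratio: input overshoot = 2.5 × 8 = 20 dB, giving input = -3.8 dBFS.

-3.8 dBFS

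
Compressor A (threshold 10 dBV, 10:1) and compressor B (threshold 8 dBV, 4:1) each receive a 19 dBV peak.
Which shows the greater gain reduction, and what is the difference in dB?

A: overshoot 9 dB → output overshoot 0.9 dB → GR 8.1 dB.
B: overshoot 11 dB → output overshoot 2.75 dB → GR 8.25 dB.
B applies 0.15 dB more gain reduction.

B, by 0.15 dB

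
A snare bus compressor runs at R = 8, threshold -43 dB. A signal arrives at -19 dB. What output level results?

-40 dB

The input is 24 dB above the -43 dB threshold.
8:1 compression reduces that to 24/8 = 3 dB over.
Output = -43 + 3 = -40 dB.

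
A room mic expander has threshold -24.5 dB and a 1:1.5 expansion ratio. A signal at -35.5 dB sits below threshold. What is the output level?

Undershoot = (-24.5) − (-35.5) = 11 dB.
At 1:1.5, that expands to 16.5 dB under threshold.
Output = -24.5 − 16.5 = -41 dB.

-41 dB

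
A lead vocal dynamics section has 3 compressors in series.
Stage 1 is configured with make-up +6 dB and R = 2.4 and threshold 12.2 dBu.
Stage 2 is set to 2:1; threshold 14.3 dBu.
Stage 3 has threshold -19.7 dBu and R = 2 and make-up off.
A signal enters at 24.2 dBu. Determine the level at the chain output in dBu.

-0.475 dBu

Stage 1: overshoot 12 dB → 12/2.4 = 5 dB → 17.2 dBu; +6 dB make-up → 23.2 dBu.
Stage 2: 8.9 dB above 14.3 dBu, reduced 2:1 to 4.45 dB above → 18.75 dBu.
Stage 3: 38.45 dB above -19.7 dBu, reduced 2:1 to 19.225 dB above → -0.475 dBu.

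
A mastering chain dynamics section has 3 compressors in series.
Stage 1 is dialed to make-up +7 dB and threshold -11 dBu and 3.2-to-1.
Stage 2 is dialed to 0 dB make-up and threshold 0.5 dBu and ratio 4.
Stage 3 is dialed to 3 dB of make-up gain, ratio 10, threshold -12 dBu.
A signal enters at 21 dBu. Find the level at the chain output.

-7.6125 dBu

Stage 1: 32 dB above -11 dBu, reduced 3.2:1 to 10 dB above → -1 dBu; +7 dB make-up → 6 dBu.
Stage 2: 5.5 dB above 0.5 dBu, reduced 4:1 to 1.375 dB above → 1.875 dBu.
Stage 3: 13.875 dB above -12 dBu, reduced 10:1 to 1.3875 dB above → -10.6125 dBu; +3 dB make-up → -7.6125 dBu.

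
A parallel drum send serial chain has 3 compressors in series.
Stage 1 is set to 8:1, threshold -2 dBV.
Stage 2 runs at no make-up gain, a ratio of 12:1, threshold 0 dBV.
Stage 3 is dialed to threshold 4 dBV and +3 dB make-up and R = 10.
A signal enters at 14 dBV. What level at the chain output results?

3 dBV

Stage 1: 14 dBV is 16 dB over -2 dBV; at 8:1 that becomes 2 dB over, giving 0 dBV.
Stage 2: 0 dBV ≤ 0 dBV, so stage 2 doesn't engage; output 0 dBV.
Stage 3: 0 dBV is at or below the 4 dBV threshold — no compression; make-up brings it to 3 dBV.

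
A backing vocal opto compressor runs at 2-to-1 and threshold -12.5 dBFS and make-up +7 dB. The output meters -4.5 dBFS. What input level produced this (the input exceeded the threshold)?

Stripping the +7 dB make-up gives -11.5 dBFS at the gain stage.
That's 1 dB above the -12.5 dBFS threshold.
Undo the ratio: input overshoot = 1 × 2 = 2 dB, giving input = -10.5 dBFS.

-10.5 dBFS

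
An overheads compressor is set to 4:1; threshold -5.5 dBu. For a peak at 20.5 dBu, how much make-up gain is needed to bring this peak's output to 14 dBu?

Without make-up, output = threshold + overshoot/4 = -5.5 + 6.5 = 1 dBu.
Gap to target: 13 dB.

13 dB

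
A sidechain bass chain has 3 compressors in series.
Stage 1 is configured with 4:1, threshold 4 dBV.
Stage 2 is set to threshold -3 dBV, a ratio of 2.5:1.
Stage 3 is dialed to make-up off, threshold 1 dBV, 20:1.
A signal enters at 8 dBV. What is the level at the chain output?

Stage 1: overshoot 4 dB → 4/4 = 1 dB → 5 dBV.
Stage 2: 8 dB above -3 dBV, reduced 2.5:1 to 3.2 dB above → 0.2 dBV.
Stage 3: below threshold (0.2 ≤ 1); passes unchanged; output 0.2 dBV.

0.2 dBV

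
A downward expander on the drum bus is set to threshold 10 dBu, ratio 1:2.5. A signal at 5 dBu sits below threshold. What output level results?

-2.5 dBu

Below threshold, a 1:2.5 expander applies gain = (2.5−1)×(T − x) of attenuation.
(2.5−1) × 5 = 7.5 dB, so output = 5 − 7.5 = -2.5 dBu.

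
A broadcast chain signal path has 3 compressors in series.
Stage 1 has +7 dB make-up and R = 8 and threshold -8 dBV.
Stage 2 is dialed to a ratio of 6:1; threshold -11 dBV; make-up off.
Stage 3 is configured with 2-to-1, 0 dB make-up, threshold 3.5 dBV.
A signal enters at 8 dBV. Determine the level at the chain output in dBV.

-9 dBV

Stage 1: 16 dB above -8 dBV, reduced 8:1 to 2 dB above → -6 dBV; +7 dB make-up → 1 dBV.
Stage 2: 12 dB above -11 dBV, reduced 6:1 to 2 dB above → -9 dBV.
Stage 3: below threshold (-9 ≤ 3.5); passes unchanged; output -9 dBV.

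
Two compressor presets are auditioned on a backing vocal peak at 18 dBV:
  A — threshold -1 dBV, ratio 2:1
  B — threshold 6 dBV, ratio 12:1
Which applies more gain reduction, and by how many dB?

A: GR = 19 − 19/2 = 9.5 dB.
B: GR = 12 − 12/12 = 11 dB.
B reduces 1.5 dB more.

B, by 1.5 dB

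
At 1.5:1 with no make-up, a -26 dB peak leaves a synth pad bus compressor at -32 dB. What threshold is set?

Input is 18 dB above T (since output overshoot × R = input overshoot: (-32 − T)·1.5 = -26 − T gives T = -44 dB).
Check: -44 + (-26 − (-44))/1.5 = -44 + 12 = -32 dB. ✓

-44 dB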